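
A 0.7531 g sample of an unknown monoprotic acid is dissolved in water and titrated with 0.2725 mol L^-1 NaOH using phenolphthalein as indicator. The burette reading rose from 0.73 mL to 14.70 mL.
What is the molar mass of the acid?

197.8 g/mol

n(NaOH) = 0.01397 L × 0.2725 mol/L = 3.807 × 10^-3 mol
n(HA) = 3.807 × 10^-3 mol (1:1 ratio)
M = m / n = 0.7531 g / 3.807 × 10^-3 mol = 197.8 g/mol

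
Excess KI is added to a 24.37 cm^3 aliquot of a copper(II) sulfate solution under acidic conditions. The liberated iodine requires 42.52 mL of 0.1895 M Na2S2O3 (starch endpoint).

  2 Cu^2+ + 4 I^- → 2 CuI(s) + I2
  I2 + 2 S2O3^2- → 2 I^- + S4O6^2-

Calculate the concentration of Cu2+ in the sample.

n(S2O3^2-) = 0.04252 × 0.1895 = 8.058 × 10^-3 mol
n(I2) = n(S2O3^2-)/2 = 4.029 × 10^-3 mol
From the 2:1 ratio, n(Cu2+) in the aliquot = 2/1 × 4.029 × 10^-3 = 8.058 × 10^-3 mol
[Cu2+] = 8.058 × 10^-3 / 0.02437 = 0.3306 mol/L

0.3306 M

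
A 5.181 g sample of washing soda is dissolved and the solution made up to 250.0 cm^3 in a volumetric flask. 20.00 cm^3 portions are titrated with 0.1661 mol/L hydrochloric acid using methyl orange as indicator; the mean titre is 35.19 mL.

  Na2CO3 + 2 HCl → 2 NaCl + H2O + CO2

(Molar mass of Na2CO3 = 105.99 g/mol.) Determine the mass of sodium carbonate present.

3.872 g

n(HCl) per titration = 0.03519 × 0.1661 = 5.845 × 10^-3 mol
From the 1:2 ratio, n(Na2CO3) in each aliquot = 1/2 × 5.845 × 10^-3 = 2.923 × 10^-3 mol
n(Na2CO3) in the whole flask = 2.923 × 10^-3 × 250.0/20.00 = 0.03653 mol
mass of Na2CO3 = 0.03653 × 105.99 = 3.872 g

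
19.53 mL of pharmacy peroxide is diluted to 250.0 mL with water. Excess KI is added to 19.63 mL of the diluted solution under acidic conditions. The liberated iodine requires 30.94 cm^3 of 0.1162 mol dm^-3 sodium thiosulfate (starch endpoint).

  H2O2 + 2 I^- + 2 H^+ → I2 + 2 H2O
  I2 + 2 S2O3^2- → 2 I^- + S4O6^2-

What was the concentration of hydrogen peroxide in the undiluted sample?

1.172 mol/L

n(S2O3^2-) = 0.03094 × 0.1162 = 3.595 × 10^-3 mol
n(I2) = n(S2O3^2-)/2 = 1.798 × 10^-3 mol
n(H2O2) in the aliquot = 1.798 × 10^-3 mol (1:1 ratio)
[H2O2]_dilute = 1.798 × 10^-3 / 0.01963 = 0.09157 mol/L
[H2O2]_original = 0.09157 × 250.0/19.53 = 1.172 mol/L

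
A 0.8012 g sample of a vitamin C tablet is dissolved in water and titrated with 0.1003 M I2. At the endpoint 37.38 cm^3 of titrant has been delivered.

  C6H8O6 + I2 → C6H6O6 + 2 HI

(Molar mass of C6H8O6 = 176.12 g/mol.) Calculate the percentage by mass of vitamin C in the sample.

n(I2) = 0.03738 L × 0.1003 mol/L = 3.749 × 10^-3 mol
n(C6H8O6) = 3.749 × 10^-3 mol (1:1 ratio)
mass of C6H8O6 = 3.749 × 10^-3 × 176.12 g/mol = 0.6603 g
% C6H8O6 = 0.6603 / 0.8012 × 100 = 82.42 %

82.42 %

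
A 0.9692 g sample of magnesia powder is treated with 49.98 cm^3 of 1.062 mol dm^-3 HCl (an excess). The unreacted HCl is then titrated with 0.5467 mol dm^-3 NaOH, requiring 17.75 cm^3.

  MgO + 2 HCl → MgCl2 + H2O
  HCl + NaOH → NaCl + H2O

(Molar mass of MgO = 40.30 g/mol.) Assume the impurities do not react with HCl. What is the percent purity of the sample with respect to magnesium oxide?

n(HCl) added = 0.04998 × 1.062 = 0.05308 mol
n(NaOH) used in back-titration = 0.01775 × 0.5467 = 9.704 × 10^-3 mol
n(HCl) left over = 9.704 × 10^-3 mol (1:1 ratio)
n(HCl) consumed by analyte = 0.05308 − 9.704 × 10^-3 = 0.04337 mol
From the 1:2 ratio, n(MgO) = 1/2 × 0.04337 = 0.02169 mol
mass of MgO = 0.02169 × 40.30 = 0.8740 g
% MgO = 0.8740 / 0.9692 × 100 = 90.18 %

90.18 %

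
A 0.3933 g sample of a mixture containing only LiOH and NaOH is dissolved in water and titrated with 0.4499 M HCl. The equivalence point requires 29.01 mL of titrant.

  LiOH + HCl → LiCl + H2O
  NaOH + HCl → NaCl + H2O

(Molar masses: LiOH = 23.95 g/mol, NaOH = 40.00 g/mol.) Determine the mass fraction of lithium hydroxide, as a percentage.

48.85 %

n(HCl) = 0.02901 × 0.4499 = 0.01305 mol
Let x = n(LiOH), y = n(NaOH).
Titrant: 1x + 1y = 0.01305;  mass: 23.95x + 40.00y = 0.3933
Solving, x = 8.023 × 10^-3 mol, y = 5.029 × 10^-3 mol
mass of LiOH = 8.023 × 10^-3 × 23.95 = 0.1921 g
% LiOH = 0.1921 / 0.3933 × 100 = 48.85 %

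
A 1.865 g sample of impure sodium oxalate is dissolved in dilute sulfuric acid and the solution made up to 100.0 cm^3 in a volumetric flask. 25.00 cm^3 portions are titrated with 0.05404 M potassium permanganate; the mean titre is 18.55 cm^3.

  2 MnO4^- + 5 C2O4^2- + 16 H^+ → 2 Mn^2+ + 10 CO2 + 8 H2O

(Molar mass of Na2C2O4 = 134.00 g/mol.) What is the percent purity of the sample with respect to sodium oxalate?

72.03 %

n(KMnO4) per titration = 0.01855 × 0.05404 = 1.002 × 10^-3 mol
From the 5:2 ratio, n(Na2C2O4) in each aliquot = 5/2 × 1.002 × 10^-3 = 2.506 × 10^-3 mol
n(Na2C2O4) in the whole flask = 2.506 × 10^-3 × 100.0/25.00 = 0.01002 mol
mass of Na2C2O4 = 0.01002 × 134.00 = 1.343 g
% Na2C2O4 = 1.343 / 1.865 × 100 = 72.03 %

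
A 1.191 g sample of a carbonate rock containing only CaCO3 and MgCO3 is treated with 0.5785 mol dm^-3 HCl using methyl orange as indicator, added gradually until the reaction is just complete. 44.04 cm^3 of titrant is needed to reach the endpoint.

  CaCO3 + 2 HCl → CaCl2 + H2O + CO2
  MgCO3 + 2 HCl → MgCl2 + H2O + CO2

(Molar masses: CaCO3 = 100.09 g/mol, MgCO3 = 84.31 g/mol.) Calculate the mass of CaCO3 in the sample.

n(HCl) = 0.04404 × 0.5785 = 0.02548 mol
Let x = n(CaCO3), y = n(MgCO3).
Titrant: 2x + 2y = 0.02548;  mass: 100.09x + 84.31y = 1.191
Solving, x = 7.415 × 10^-3 mol, y = 5.323 × 10^-3 mol
mass of CaCO3 = 7.415 × 10^-3 × 100.09 = 0.7422 g

0.7422 g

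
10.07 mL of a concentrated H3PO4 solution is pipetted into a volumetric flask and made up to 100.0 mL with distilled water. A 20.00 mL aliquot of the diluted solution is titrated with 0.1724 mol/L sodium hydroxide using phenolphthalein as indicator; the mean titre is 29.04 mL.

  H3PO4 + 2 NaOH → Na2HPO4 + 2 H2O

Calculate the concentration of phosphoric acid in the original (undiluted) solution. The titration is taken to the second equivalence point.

n(NaOH) = 0.02904 × 0.1724 = 5.006 × 10^-3 mol
From the 1:2 ratio, n(H3PO4) in the aliquot = 1/2 × 5.006 × 10^-3 = 2.503 × 10^-3 mol
[H3PO4]_dilute = 2.503 × 10^-3 / 0.02000 = 0.1252 mol/L
Dilution factor = 100.0 / 10.07 = 9.930
[H3PO4]_stock = 0.1252 × 9.930 = 1.243 mol/L

1.243 mol/L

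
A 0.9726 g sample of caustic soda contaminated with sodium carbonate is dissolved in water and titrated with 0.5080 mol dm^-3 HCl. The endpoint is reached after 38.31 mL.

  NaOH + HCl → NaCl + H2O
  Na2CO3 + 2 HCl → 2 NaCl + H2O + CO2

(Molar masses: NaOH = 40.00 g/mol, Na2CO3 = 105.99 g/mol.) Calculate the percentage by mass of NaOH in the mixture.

18.60 %

n(HCl) = 0.03831 × 0.5080 = 0.01946 mol
Let x = n(NaOH), y = n(Na2CO3).
Titrant: 1x + 2y = 0.01946;  mass: 40.00x + 105.99y = 0.9726
Solving, x = 4.522 × 10^-3 mol, y = 7.470 × 10^-3 mol
mass of NaOH = 4.522 × 10^-3 × 40.00 = 0.1809 g
% NaOH = 0.1809 / 0.9726 × 100 = 18.60 %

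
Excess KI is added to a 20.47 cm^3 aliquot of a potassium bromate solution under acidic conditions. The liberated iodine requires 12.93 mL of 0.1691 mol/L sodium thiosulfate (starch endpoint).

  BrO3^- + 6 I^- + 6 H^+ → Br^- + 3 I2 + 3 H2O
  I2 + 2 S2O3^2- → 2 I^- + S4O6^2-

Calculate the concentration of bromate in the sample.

0.01780 mol/L

n(S2O3^2-) = 0.01293 × 0.1691 = 2.186 × 10^-3 mol
n(I2) = n(S2O3^2-)/2 = 1.093 × 10^-3 mol
From the 1:3 ratio, n(BrO3^-) in the aliquot = 1/3 × 1.093 × 10^-3 = 3.644 × 10^-4 mol
[BrO3^-] = 3.644 × 10^-4 / 0.02047 = 0.01780 mol/L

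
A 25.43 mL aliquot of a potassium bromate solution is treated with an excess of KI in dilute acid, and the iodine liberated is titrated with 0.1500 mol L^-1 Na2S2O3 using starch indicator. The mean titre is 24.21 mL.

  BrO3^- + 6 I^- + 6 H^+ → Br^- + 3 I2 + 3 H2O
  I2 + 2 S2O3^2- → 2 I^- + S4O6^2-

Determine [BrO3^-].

0.02380 mol/L

n(S2O3^2-) = 0.02421 × 0.1500 = 3.631 × 10^-3 mol
n(I2) = n(S2O3^2-)/2 = 1.816 × 10^-3 mol
From the 1:3 ratio, n(BrO3^-) in the aliquot = 1/3 × 1.816 × 10^-3 = 6.052 × 10^-4 mol
[BrO3^-] = 6.052 × 10^-4 / 0.02543 = 0.02380 mol/L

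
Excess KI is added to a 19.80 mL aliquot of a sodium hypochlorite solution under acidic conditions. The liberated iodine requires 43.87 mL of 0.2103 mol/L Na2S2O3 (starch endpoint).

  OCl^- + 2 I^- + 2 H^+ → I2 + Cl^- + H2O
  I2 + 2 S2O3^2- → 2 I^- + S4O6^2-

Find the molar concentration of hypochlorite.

n(S2O3^2-) = 0.04387 × 0.2103 = 9.226 × 10^-3 mol
n(I2) = n(S2O3^2-)/2 = 4.613 × 10^-3 mol
n(OCl^-) in the aliquot = 4.613 × 10^-3 mol (1:1 ratio)
[OCl^-] = 4.613 × 10^-3 / 0.01980 = 0.2330 mol/L

0.2330 mol/L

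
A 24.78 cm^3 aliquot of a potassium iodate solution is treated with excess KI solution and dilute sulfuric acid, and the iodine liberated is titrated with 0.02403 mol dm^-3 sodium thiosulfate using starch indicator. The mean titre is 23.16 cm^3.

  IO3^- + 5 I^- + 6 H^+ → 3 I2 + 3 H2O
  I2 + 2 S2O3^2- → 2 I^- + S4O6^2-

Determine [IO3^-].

0.003743 mol/L

n(S2O3^2-) = 0.02316 × 0.02403 = 5.565 × 10^-4 mol
n(I2) = n(S2O3^2-)/2 = 2.783 × 10^-4 mol
From the 1:3 ratio, n(IO3^-) in the aliquot = 1/3 × 2.783 × 10^-4 = 9.276 × 10^-5 mol
[IO3^-] = 9.276 × 10^-5 / 0.02478 = 0.003743 mol/L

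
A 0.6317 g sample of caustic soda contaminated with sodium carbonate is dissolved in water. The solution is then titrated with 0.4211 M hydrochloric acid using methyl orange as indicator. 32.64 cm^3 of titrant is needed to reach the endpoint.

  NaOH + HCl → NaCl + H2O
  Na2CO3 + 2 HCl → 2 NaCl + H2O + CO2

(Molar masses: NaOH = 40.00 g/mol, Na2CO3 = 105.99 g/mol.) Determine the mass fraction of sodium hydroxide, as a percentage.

47.12 %

n(HCl) = 0.03264 × 0.4211 = 0.01374 mol
Let x = n(NaOH), y = n(Na2CO3).
Titrant: 1x + 2y = 0.01374;  mass: 40.00x + 105.99y = 0.6317
Solving, x = 7.441 × 10^-3 mol, y = 3.152 × 10^-3 mol
mass of NaOH = 7.441 × 10^-3 × 40.00 = 0.2977 g
% NaOH = 0.2977 / 0.6317 × 100 = 47.12 %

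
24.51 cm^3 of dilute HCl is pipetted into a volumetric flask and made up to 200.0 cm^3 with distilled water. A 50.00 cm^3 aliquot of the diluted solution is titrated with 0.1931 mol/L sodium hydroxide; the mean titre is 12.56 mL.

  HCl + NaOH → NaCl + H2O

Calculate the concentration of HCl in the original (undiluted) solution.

0.3958 mol/L

n(NaOH) = 0.01256 × 0.1931 = 2.425 × 10^-3 mol
n(HCl) in the aliquot = 2.425 × 10^-3 mol (1:1 ratio)
[HCl]_dilute = 2.425 × 10^-3 / 0.05000 = 0.04851 mol/L
Dilution factor = 200.0 / 24.51 = 8.160
[HCl]_stock = 0.04851 × 8.160 = 0.3958 mol/L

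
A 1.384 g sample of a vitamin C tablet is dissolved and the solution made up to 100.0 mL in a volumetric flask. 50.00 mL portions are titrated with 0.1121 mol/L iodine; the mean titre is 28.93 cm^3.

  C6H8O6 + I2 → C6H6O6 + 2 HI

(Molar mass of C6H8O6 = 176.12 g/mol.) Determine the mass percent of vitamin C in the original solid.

n(I2) per titration = 0.02893 × 0.1121 = 3.243 × 10^-3 mol
n(C6H8O6) in each aliquot = 3.243 × 10^-3 mol (1:1 ratio)
n(C6H8O6) in the whole flask = 3.243 × 10^-3 × 100.0/50.00 = 6.486 × 10^-3 mol
mass of C6H8O6 = 6.486 × 10^-3 × 176.12 = 1.142 g
% C6H8O6 = 1.142 / 1.384 × 100 = 82.54 %

82.54 %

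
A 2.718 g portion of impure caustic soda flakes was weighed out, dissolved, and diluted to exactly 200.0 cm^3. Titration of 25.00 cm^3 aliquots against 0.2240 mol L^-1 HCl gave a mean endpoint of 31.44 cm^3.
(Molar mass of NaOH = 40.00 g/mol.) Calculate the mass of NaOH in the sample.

2.254 g

NaOH + HCl → NaCl + H2O
n(HCl) per titration = 0.03144 × 0.2240 = 7.043 × 10^-3 mol
n(NaOH) in each aliquot = 7.043 × 10^-3 mol (1:1 ratio)
n(NaOH) in the whole flask = 7.043 × 10^-3 × 200.0/25.00 = 0.05634 mol
mass of NaOH = 0.05634 × 40.00 = 2.254 g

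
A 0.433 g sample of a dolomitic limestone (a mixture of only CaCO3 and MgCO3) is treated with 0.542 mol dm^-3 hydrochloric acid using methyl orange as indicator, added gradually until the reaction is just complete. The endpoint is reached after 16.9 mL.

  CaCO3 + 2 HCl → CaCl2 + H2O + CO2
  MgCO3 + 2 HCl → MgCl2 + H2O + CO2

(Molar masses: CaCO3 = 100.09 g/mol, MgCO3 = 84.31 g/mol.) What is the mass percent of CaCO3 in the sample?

68.7 %

n(HCl) = 0.0169 × 0.542 = 9.16 × 10^-3 mol
Let x = n(CaCO3), y = n(MgCO3).
Titrant: 2x + 2y = 9.16 × 10^-3;  mass: 100.09x + 84.31y = 0.433
Solving, x = 2.97 × 10^-3 mol, y = 1.61 × 10^-3 mol
mass of CaCO3 = 2.97 × 10^-3 × 100.09 = 0.297 g
% CaCO3 = 0.297 / 0.433 × 100 = 68.7 %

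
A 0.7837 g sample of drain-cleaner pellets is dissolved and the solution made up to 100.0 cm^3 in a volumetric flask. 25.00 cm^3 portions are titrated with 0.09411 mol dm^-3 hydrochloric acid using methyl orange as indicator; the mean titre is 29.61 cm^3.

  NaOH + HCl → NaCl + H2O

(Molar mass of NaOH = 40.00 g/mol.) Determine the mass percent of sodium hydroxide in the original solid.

n(HCl) per titration = 0.02961 × 0.09411 = 2.787 × 10^-3 mol
n(NaOH) in each aliquot = 2.787 × 10^-3 mol (1:1 ratio)
n(NaOH) in the whole flask = 2.787 × 10^-3 × 100.0/25.00 = 0.01115 mol
mass of NaOH = 0.01115 × 40.00 = 0.4459 g
% NaOH = 0.4459 / 0.7837 × 100 = 56.89 %

56.89 %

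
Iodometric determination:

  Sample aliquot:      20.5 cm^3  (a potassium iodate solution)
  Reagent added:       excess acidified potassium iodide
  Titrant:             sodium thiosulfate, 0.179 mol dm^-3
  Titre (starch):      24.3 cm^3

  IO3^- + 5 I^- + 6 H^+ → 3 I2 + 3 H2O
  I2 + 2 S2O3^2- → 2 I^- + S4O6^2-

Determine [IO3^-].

0.0354 mol/L

n(S2O3^2-) = 0.0243 × 0.179 = 4.35 × 10^-3 mol
n(I2) = n(S2O3^2-)/2 = 2.17 × 10^-3 mol
From the 1:3 ratio, n(IO3^-) in the aliquot = 1/3 × 2.17 × 10^-3 = 7.25 × 10^-4 mol
[IO3^-] = 7.25 × 10^-4 / 0.0205 = 0.0354 mol/L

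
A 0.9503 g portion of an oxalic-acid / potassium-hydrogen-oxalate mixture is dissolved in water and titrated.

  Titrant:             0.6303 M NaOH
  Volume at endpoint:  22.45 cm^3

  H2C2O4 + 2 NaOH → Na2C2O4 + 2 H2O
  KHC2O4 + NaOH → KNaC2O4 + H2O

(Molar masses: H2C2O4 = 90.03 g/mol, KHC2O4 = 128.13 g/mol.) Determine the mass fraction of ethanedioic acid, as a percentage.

n(NaOH) = 0.02245 × 0.6303 = 0.01415 mol
Let x = n(H2C2O4), y = n(KHC2O4).
Titrant: 2x + 1y = 0.01415;  mass: 90.03x + 128.13y = 0.9503
Solving, x = 5.190 × 10^-3 mol, y = 3.770 × 10^-3 mol
mass of H2C2O4 = 5.190 × 10^-3 × 90.03 = 0.4673 g
% H2C2O4 = 0.4673 / 0.9503 × 100 = 49.17 %

49.17 %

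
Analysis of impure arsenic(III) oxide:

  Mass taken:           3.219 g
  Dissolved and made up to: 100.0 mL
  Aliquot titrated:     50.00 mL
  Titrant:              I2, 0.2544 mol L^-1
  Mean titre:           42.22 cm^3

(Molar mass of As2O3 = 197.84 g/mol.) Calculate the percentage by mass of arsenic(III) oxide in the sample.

As2O3 + 2 I2 + 2 H2O → As2O5 + 4 HI
n(I2) per titration = 0.04222 × 0.2544 = 0.01074 mol
From the 1:2 ratio, n(As2O3) in each aliquot = 1/2 × 0.01074 = 5.370 × 10^-3 mol
n(As2O3) in the whole flask = 5.370 × 10^-3 × 100.0/50.00 = 0.01074 mol
mass of As2O3 = 0.01074 × 197.84 = 2.125 g
% As2O3 = 2.125 / 3.219 × 100 = 66.01 %

66.01 %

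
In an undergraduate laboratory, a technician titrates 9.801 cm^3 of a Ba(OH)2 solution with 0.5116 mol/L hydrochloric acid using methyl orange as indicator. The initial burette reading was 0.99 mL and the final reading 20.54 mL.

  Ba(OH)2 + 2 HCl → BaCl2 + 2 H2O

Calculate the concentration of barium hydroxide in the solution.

n(HCl) = 0.01955 L × 0.5116 mol/L = 0.01000 mol
From the 1:2 mole ratio, n(Ba(OH)2) = 1/2 × 0.01000 = 5.001 × 10^-3 mol
[Ba(OH)2] = 5.001 × 10^-3 mol / 0.009801 L = 0.5102 mol/L

0.5102 mol/L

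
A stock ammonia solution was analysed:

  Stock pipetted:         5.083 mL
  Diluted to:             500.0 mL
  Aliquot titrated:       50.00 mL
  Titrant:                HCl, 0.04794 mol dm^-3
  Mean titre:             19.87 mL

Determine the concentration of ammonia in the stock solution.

1.874 mol/L

NH3 + HCl → NH4Cl
n(HCl) = 0.01987 × 0.04794 = 9.526 × 10^-4 mol
n(NH3) in the aliquot = 9.526 × 10^-4 mol (1:1 ratio)
[NH3]_dilute = 9.526 × 10^-4 / 0.05000 = 0.01905 mol/L
Dilution factor = 500.0 / 5.083 = 98.37
[NH3]_stock = 0.01905 × 98.37 = 1.874 mol/L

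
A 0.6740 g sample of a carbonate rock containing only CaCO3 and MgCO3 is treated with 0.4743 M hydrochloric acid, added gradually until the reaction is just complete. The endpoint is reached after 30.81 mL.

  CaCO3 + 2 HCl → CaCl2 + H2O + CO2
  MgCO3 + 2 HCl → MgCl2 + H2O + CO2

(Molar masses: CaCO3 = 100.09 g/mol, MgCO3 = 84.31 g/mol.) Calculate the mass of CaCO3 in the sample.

n(HCl) = 0.03081 × 0.4743 = 0.01461 mol
Let x = n(CaCO3), y = n(MgCO3).
Titrant: 2x + 2y = 0.01461;  mass: 100.09x + 84.31y = 0.6740
Solving, x = 3.674 × 10^-3 mol, y = 3.632 × 10^-3 mol
mass of CaCO3 = 3.674 × 10^-3 × 100.09 = 0.3678 g

0.3678 g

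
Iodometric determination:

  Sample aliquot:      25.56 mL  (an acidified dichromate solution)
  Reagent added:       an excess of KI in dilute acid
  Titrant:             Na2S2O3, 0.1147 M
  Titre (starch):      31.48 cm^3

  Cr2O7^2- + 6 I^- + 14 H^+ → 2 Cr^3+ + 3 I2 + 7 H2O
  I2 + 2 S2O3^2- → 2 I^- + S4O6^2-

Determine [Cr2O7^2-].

0.02354 M

n(S2O3^2-) = 0.03148 × 0.1147 = 3.611 × 10^-3 mol
n(I2) = n(S2O3^2-)/2 = 1.805 × 10^-3 mol
From the 1:3 ratio, n(Cr2O7^2-) in the aliquot = 1/3 × 1.805 × 10^-3 = 6.018 × 10^-4 mol
[Cr2O7^2-] = 6.018 × 10^-4 / 0.02556 = 0.02354 mol/L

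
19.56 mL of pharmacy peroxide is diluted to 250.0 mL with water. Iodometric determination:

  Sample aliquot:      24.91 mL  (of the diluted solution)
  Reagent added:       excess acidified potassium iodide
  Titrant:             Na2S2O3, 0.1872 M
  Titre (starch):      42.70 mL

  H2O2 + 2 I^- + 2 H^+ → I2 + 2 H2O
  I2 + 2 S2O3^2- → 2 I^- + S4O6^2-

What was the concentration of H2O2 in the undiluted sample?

n(S2O3^2-) = 0.04270 × 0.1872 = 7.993 × 10^-3 mol
n(I2) = n(S2O3^2-)/2 = 3.997 × 10^-3 mol
n(H2O2) in the aliquot = 3.997 × 10^-3 mol (1:1 ratio)
[H2O2]_dilute = 3.997 × 10^-3 / 0.02491 = 0.1604 mol/L
[H2O2]_original = 0.1604 × 250.0/19.56 = 2.051 mol/L

2.051 M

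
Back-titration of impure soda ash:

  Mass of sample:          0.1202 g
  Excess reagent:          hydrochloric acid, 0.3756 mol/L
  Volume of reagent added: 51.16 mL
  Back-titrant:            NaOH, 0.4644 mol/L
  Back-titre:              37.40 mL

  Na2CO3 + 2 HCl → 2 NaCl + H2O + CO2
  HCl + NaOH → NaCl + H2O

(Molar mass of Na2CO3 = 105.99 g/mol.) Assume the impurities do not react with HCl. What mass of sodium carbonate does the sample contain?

0.09789 g

n(HCl) added = 0.05116 × 0.3756 = 0.01922 mol
n(NaOH) used in back-titration = 0.03740 × 0.4644 = 0.01737 mol
n(HCl) left over = 0.01737 mol (1:1 ratio)
n(HCl) consumed by analyte = 0.01922 − 0.01737 = 1.847 × 10^-3 mol
From the 1:2 ratio, n(Na2CO3) = 1/2 × 1.847 × 10^-3 = 9.236 × 10^-4 mol
mass of Na2CO3 = 9.236 × 10^-4 × 105.99 = 0.09789 g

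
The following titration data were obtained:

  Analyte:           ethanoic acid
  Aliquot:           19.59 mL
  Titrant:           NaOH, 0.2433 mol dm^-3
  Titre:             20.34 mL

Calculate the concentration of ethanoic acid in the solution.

0.2526 mol/L

CH3COOH + NaOH → CH3COONa + H2O
n(NaOH) = 0.02034 L × 0.2433 mol/L = 4.949 × 10^-3 mol
n(CH3COOH) = 4.949 × 10^-3 mol (1:1 mole ratio)
[CH3COOH] = 4.949 × 10^-3 mol / 0.01959 L = 0.2526 mol/L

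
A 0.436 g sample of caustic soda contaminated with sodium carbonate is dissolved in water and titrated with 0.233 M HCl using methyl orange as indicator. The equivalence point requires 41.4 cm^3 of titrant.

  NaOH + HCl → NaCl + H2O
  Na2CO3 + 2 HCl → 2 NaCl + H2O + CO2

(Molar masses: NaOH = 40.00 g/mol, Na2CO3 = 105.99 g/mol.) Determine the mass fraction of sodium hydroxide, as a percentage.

n(HCl) = 0.0414 × 0.233 = 9.65 × 10^-3 mol
Let x = n(NaOH), y = n(Na2CO3).
Titrant: 1x + 2y = 9.65 × 10^-3;  mass: 40.00x + 105.99y = 0.436
Solving, x = 5.79 × 10^-3 mol, y = 1.93 × 10^-3 mol
mass of NaOH = 5.79 × 10^-3 × 40.00 = 0.231 g
% NaOH = 0.231 / 0.436 × 100 = 53.1 %

53.1 %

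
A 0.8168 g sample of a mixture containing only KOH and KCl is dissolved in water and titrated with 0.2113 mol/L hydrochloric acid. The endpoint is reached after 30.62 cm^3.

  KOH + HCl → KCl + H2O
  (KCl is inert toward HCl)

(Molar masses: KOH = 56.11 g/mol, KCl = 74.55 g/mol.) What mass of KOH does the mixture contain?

n(HCl) = 0.03062 × 0.2113 = 6.470 × 10^-3 mol
Let x = n(KOH), y = n(KCl).
Titrant: 1x = 6.470 × 10^-3;  mass: 56.11x + 74.55y = 0.8168
Solving, x = 6.470 × 10^-3 mol, y = 6.087 × 10^-3 mol
mass of KOH = 6.470 × 10^-3 × 56.11 = 0.3630 g

0.3630 g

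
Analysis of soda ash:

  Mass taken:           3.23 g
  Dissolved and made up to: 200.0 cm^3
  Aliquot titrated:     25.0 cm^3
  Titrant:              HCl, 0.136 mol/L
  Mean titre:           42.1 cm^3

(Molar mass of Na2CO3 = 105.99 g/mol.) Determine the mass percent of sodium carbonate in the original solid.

Na2CO3 + 2 HCl → 2 NaCl + H2O + CO2
n(HCl) per titration = 0.0421 × 0.136 = 5.73 × 10^-3 mol
From the 1:2 ratio, n(Na2CO3) in each aliquot = 1/2 × 5.73 × 10^-3 = 2.86 × 10^-3 mol
n(Na2CO3) in the whole flask = 2.86 × 10^-3 × 200.0/25.0 = 0.0229 mol
mass of Na2CO3 = 0.0229 × 105.99 = 2.43 g
% Na2CO3 = 2.43 / 3.23 × 100 = 75.2 %

75.2 %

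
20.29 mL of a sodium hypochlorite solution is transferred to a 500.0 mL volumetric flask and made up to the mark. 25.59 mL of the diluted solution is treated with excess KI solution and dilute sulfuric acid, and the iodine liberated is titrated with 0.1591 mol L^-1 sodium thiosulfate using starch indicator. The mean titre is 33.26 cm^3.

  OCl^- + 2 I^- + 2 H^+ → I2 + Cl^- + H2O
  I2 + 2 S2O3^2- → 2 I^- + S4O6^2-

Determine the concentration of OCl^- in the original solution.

2.548 mol/L

n(S2O3^2-) = 0.03326 × 0.1591 = 5.292 × 10^-3 mol
n(I2) = n(S2O3^2-)/2 = 2.646 × 10^-3 mol
n(OCl^-) in the aliquot = 2.646 × 10^-3 mol (1:1 ratio)
[OCl^-]_dilute = 2.646 × 10^-3 / 0.02559 = 0.1034 mol/L
[OCl^-]_original = 0.1034 × 500.0/20.29 = 2.548 mol/L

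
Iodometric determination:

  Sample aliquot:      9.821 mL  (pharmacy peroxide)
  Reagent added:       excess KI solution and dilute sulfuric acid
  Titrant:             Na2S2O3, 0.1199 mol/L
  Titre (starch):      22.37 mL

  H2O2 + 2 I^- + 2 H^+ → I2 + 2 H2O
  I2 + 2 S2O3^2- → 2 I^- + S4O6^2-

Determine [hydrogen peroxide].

n(S2O3^2-) = 0.02237 × 0.1199 = 2.682 × 10^-3 mol
n(I2) = n(S2O3^2-)/2 = 1.341 × 10^-3 mol
n(H2O2) in the aliquot = 1.341 × 10^-3 mol (1:1 ratio)
[H2O2] = 1.341 × 10^-3 / 0.009821 = 0.1366 mol/L

0.1366 mol/L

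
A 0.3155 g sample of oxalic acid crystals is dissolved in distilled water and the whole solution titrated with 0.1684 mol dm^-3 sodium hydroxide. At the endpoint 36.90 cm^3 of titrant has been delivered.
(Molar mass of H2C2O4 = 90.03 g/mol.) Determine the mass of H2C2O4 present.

H2C2O4 + 2 NaOH → Na2C2O4 + 2 H2O
n(NaOH) = 0.03690 L × 0.1684 mol/L = 6.214 × 10^-3 mol
From the 1:2 ratio, n(H2C2O4) = 1/2 × 6.214 × 10^-3 = 3.107 × 10^-3 mol
mass of H2C2O4 = 3.107 × 10^-3 × 90.03 g/mol = 0.2797 g

0.2797 g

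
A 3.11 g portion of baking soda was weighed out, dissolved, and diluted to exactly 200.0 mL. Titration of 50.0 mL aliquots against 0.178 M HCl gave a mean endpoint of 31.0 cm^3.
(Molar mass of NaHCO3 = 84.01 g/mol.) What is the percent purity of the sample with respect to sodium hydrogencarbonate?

NaHCO3 + HCl → NaCl + H2O + CO2
n(HCl) per titration = 0.0310 × 0.178 = 5.52 × 10^-3 mol
n(NaHCO3) in each aliquot = 5.52 × 10^-3 mol (1:1 ratio)
n(NaHCO3) in the whole flask = 5.52 × 10^-3 × 200.0/50.0 = 0.0221 mol
mass of NaHCO3 = 0.0221 × 84.01 = 1.85 g
% NaHCO3 = 1.85 / 3.11 × 100 = 59.6 %

59.6 %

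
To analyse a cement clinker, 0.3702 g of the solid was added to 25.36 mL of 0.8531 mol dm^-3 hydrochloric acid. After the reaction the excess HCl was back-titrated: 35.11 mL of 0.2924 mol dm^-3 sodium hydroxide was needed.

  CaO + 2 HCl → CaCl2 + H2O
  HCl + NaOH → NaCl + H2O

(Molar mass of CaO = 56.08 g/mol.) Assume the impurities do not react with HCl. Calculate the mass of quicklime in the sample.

n(HCl) added = 0.02536 × 0.8531 = 0.02163 mol
n(NaOH) used in back-titration = 0.03511 × 0.2924 = 0.01027 mol
n(HCl) left over = 0.01027 mol (1:1 ratio)
n(HCl) consumed by analyte = 0.02163 − 0.01027 = 0.01137 mol
From the 1:2 ratio, n(CaO) = 1/2 × 0.01137 = 5.684 × 10^-3 mol
mass of CaO = 5.684 × 10^-3 × 56.08 = 0.3188 g

0.3188 g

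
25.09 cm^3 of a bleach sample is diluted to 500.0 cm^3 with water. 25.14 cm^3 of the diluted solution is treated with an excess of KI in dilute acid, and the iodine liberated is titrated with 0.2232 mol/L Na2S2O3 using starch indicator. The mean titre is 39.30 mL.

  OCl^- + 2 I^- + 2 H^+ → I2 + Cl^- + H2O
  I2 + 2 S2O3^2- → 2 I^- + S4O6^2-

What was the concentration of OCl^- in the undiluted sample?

3.477 mol/L

n(S2O3^2-) = 0.03930 × 0.2232 = 8.772 × 10^-3 mol
n(I2) = n(S2O3^2-)/2 = 4.386 × 10^-3 mol
n(OCl^-) in the aliquot = 4.386 × 10^-3 mol (1:1 ratio)
[OCl^-]_dilute = 4.386 × 10^-3 / 0.02514 = 0.1745 mol/L
[OCl^-]_original = 0.1745 × 500.0/25.09 = 3.477 mol/L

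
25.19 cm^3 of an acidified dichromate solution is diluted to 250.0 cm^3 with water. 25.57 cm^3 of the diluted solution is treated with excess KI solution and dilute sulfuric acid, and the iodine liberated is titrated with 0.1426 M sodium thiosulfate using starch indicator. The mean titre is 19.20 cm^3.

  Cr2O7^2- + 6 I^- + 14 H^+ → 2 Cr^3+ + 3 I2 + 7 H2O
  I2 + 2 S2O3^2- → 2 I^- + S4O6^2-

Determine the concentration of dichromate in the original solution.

n(S2O3^2-) = 0.01920 × 0.1426 = 2.738 × 10^-3 mol
n(I2) = n(S2O3^2-)/2 = 1.369 × 10^-3 mol
From the 1:3 ratio, n(Cr2O7^2-) in the aliquot = 1/3 × 1.369 × 10^-3 = 4.563 × 10^-4 mol
[Cr2O7^2-]_dilute = 4.563 × 10^-4 / 0.02557 = 0.01785 mol/L
[Cr2O7^2-]_original = 0.01785 × 250.0/25.19 = 0.1771 mol/L

0.1771 M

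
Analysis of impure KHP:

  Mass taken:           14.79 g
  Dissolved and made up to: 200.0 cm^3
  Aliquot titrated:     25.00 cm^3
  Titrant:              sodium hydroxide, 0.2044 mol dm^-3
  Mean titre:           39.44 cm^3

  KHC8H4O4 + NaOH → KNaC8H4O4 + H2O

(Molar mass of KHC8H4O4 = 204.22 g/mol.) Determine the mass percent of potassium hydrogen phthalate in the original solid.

89.05 %

n(NaOH) per titration = 0.03944 × 0.2044 = 8.062 × 10^-3 mol
n(KHC8H4O4) in each aliquot = 8.062 × 10^-3 mol (1:1 ratio)
n(KHC8H4O4) in the whole flask = 8.062 × 10^-3 × 200.0/25.00 = 0.06449 mol
mass of KHC8H4O4 = 0.06449 × 204.22 = 13.17 g
% KHC8H4O4 = 13.17 / 14.79 × 100 = 89.05 %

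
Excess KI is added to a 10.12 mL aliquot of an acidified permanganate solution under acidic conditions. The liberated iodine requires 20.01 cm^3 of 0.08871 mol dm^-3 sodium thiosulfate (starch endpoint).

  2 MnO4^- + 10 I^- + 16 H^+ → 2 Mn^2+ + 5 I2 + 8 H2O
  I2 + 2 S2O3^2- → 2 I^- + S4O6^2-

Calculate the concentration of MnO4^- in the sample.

n(S2O3^2-) = 0.02001 × 0.08871 = 1.775 × 10^-3 mol
n(I2) = n(S2O3^2-)/2 = 8.875 × 10^-4 mol
From the 2:5 ratio, n(MnO4^-) in the aliquot = 2/5 × 8.875 × 10^-4 = 3.550 × 10^-4 mol
[MnO4^-] = 3.550 × 10^-4 / 0.01012 = 0.03508 mol/L

0.03508 mol/L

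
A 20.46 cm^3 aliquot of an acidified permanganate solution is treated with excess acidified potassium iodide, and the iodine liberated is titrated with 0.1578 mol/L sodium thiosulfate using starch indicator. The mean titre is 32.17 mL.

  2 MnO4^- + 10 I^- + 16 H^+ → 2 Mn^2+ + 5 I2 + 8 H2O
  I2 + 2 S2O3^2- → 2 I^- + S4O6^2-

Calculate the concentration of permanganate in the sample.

0.04962 mol/L

n(S2O3^2-) = 0.03217 × 0.1578 = 5.076 × 10^-3 mol
n(I2) = n(S2O3^2-)/2 = 2.538 × 10^-3 mol
From the 2:5 ratio, n(MnO4^-) in the aliquot = 2/5 × 2.538 × 10^-3 = 1.015 × 10^-3 mol
[MnO4^-] = 1.015 × 10^-3 / 0.02046 = 0.04962 mol/L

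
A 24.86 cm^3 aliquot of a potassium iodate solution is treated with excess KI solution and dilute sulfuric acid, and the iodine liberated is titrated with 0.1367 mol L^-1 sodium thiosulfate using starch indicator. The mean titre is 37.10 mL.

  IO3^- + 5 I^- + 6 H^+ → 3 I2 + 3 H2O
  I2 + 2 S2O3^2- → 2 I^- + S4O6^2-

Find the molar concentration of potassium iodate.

n(S2O3^2-) = 0.03710 × 0.1367 = 5.072 × 10^-3 mol
n(I2) = n(S2O3^2-)/2 = 2.536 × 10^-3 mol
From the 1:3 ratio, n(IO3^-) in the aliquot = 1/3 × 2.536 × 10^-3 = 8.453 × 10^-4 mol
[IO3^-] = 8.453 × 10^-4 / 0.02486 = 0.03400 mol/L

0.03400 mol/L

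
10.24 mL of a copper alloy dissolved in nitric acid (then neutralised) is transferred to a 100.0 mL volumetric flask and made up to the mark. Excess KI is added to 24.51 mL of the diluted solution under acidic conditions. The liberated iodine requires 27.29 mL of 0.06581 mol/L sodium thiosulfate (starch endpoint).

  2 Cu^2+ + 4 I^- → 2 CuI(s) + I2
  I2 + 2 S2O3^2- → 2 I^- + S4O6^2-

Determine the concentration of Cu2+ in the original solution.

0.7156 mol/L

n(S2O3^2-) = 0.02729 × 0.06581 = 1.796 × 10^-3 mol
n(I2) = n(S2O3^2-)/2 = 8.980 × 10^-4 mol
From the 2:1 ratio, n(Cu2+) in the aliquot = 2/1 × 8.980 × 10^-4 = 1.796 × 10^-3 mol
[Cu2+]_dilute = 1.796 × 10^-3 / 0.02451 = 0.07327 mol/L
[Cu2+]_original = 0.07327 × 100.0/10.24 = 0.7156 mol/L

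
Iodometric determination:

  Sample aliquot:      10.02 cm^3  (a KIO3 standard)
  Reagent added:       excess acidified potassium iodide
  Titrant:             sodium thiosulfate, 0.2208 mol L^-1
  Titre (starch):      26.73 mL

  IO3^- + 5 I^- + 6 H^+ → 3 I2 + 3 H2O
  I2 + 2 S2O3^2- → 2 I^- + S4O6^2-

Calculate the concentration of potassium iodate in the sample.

0.09817 mol/L

n(S2O3^2-) = 0.02673 × 0.2208 = 5.902 × 10^-3 mol
n(I2) = n(S2O3^2-)/2 = 2.951 × 10^-3 mol
From the 1:3 ratio, n(IO3^-) in the aliquot = 1/3 × 2.951 × 10^-3 = 9.837 × 10^-4 mol
[IO3^-] = 9.837 × 10^-4 / 0.01002 = 0.09817 mol/L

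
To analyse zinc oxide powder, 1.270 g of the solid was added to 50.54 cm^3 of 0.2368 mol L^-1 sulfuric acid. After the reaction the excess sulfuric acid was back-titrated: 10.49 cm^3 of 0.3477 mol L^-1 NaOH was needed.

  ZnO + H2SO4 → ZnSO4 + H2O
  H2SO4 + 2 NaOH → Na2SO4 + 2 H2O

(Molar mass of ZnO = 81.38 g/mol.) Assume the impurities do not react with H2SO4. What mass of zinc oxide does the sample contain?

n(H2SO4) added = 0.05054 × 0.2368 = 0.01197 mol
n(NaOH) used in back-titration = 0.01049 × 0.3477 = 3.647 × 10^-3 mol
From the 1:2 ratio, n(H2SO4) left over = 1/2 × 3.647 × 10^-3 = 1.824 × 10^-3 mol
n(H2SO4) consumed by analyte = 0.01197 − 1.824 × 10^-3 = 0.01014 mol
n(ZnO) = 0.01014 mol (1:1 ratio)
mass of ZnO = 0.01014 × 81.38 = 0.8255 g

0.8255 g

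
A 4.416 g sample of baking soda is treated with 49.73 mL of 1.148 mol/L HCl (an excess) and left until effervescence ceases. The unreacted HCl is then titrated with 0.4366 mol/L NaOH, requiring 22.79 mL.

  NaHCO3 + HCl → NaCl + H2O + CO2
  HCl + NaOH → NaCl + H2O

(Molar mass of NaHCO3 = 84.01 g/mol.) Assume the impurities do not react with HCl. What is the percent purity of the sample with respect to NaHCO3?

n(HCl) added = 0.04973 × 1.148 = 0.05709 mol
n(NaOH) used in back-titration = 0.02279 × 0.4366 = 9.950 × 10^-3 mol
n(HCl) left over = 9.950 × 10^-3 mol (1:1 ratio)
n(HCl) consumed by analyte = 0.05709 − 9.950 × 10^-3 = 0.04714 mol
n(NaHCO3) = 0.04714 mol (1:1 ratio)
mass of NaHCO3 = 0.04714 × 84.01 = 3.960 g
% NaHCO3 = 3.960 / 4.416 × 100 = 89.68 %

89.68 %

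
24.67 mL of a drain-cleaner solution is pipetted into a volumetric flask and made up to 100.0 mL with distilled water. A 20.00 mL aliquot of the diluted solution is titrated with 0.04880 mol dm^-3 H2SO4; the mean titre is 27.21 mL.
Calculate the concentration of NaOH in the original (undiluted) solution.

2 NaOH + H2SO4 → Na2SO4 + 2 H2O
n(H2SO4) = 0.02721 × 0.04880 = 1.328 × 10^-3 mol
From the 2:1 ratio, n(NaOH) in the aliquot = 2/1 × 1.328 × 10^-3 = 2.656 × 10^-3 mol
[NaOH]_dilute = 2.656 × 10^-3 / 0.02000 = 0.1328 mol/L
Dilution factor = 100.0 / 24.67 = 4.054
[NaOH]_stock = 0.1328 × 4.054 = 0.5382 mol/L

0.5382 mol/L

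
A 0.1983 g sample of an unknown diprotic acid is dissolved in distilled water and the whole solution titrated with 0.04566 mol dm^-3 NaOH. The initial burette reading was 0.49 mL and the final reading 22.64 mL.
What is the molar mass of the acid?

392.1 g/mol

n(NaOH) = 0.02215 L × 0.04566 mol/L = 1.011 × 10^-3 mol
From the 1:2 ratio, n(H2A) = 1/2 × 1.011 × 10^-3 = 5.057 × 10^-4 mol
M = m / n = 0.1983 g / 5.057 × 10^-4 mol = 392.1 g/mol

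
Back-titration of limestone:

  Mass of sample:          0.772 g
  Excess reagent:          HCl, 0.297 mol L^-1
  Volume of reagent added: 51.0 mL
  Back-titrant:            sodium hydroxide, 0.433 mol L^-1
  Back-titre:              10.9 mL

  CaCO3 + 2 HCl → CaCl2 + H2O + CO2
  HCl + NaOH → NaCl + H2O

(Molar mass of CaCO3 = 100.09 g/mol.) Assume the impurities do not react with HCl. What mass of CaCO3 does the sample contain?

0.522 g

n(HCl) added = 0.0510 × 0.297 = 0.0151 mol
n(NaOH) used in back-titration = 0.0109 × 0.433 = 4.72 × 10^-3 mol
n(HCl) left over = 4.72 × 10^-3 mol (1:1 ratio)
n(HCl) consumed by analyte = 0.0151 − 4.72 × 10^-3 = 0.0104 mol
From the 1:2 ratio, n(CaCO3) = 1/2 × 0.0104 = 5.21 × 10^-3 mol
mass of CaCO3 = 5.21 × 10^-3 × 100.09 = 0.522 g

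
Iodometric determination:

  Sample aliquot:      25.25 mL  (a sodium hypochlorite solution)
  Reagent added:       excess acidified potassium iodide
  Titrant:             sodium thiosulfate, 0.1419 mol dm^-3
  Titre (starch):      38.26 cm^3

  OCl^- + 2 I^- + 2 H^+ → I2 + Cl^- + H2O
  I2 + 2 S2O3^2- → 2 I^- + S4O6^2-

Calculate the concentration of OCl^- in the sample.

0.1075 mol/L

n(S2O3^2-) = 0.03826 × 0.1419 = 5.429 × 10^-3 mol
n(I2) = n(S2O3^2-)/2 = 2.715 × 10^-3 mol
n(OCl^-) in the aliquot = 2.715 × 10^-3 mol (1:1 ratio)
[OCl^-] = 2.715 × 10^-3 / 0.02525 = 0.1075 mol/L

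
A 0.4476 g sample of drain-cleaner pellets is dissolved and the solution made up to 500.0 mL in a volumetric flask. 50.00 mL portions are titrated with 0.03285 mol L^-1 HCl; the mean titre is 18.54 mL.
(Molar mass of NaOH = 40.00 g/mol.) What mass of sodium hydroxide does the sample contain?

0.2436 g

NaOH + HCl → NaCl + H2O
n(HCl) per titration = 0.01854 × 0.03285 = 6.090 × 10^-4 mol
n(NaOH) in each aliquot = 6.090 × 10^-4 mol (1:1 ratio)
n(NaOH) in the whole flask = 6.090 × 10^-4 × 500.0/50.00 = 6.090 × 10^-3 mol
mass of NaOH = 6.090 × 10^-3 × 40.00 = 0.2436 g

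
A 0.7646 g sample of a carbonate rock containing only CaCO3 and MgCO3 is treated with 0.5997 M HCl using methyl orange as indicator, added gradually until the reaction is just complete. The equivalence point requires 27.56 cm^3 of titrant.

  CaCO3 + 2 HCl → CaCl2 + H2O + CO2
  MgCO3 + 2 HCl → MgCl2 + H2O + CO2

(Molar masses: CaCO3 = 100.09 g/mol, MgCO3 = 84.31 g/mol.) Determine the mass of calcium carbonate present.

n(HCl) = 0.02756 × 0.5997 = 0.01653 mol
Let x = n(CaCO3), y = n(MgCO3).
Titrant: 2x + 2y = 0.01653;  mass: 100.09x + 84.31y = 0.7646
Solving, x = 4.301 × 10^-3 mol, y = 3.963 × 10^-3 mol
mass of CaCO3 = 4.301 × 10^-3 × 100.09 = 0.4305 g

0.4305 g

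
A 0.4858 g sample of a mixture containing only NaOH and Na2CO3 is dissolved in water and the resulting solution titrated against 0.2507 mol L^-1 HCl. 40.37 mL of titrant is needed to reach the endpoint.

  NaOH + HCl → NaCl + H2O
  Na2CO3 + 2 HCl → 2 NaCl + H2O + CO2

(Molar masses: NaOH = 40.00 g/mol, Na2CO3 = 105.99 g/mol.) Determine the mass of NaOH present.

0.1556 g

n(HCl) = 0.04037 × 0.2507 = 0.01012 mol
Let x = n(NaOH), y = n(Na2CO3).
Titrant: 1x + 2y = 0.01012;  mass: 40.00x + 105.99y = 0.4858
Solving, x = 3.890 × 10^-3 mol, y = 3.115 × 10^-3 mol
mass of NaOH = 3.890 × 10^-3 × 40.00 = 0.1556 g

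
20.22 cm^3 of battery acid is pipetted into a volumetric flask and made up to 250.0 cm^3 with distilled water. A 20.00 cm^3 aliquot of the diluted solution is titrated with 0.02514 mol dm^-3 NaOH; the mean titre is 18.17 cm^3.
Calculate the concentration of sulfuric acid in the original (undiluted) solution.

H2SO4 + 2 NaOH → Na2SO4 + 2 H2O
n(NaOH) = 0.01817 × 0.02514 = 4.568 × 10^-4 mol
From the 1:2 ratio, n(H2SO4) in the aliquot = 1/2 × 4.568 × 10^-4 = 2.284 × 10^-4 mol
[H2SO4]_dilute = 2.284 × 10^-4 / 0.02000 = 0.01142 mol/L
Dilution factor = 250.0 / 20.22 = 12.36
[H2SO4]_stock = 0.01142 × 12.36 = 0.1412 mol/L

0.1412 mol/L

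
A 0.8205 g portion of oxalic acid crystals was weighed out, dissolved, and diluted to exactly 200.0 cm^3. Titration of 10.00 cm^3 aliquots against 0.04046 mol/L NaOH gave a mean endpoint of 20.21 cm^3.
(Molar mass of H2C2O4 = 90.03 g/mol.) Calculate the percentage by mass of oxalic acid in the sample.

H2C2O4 + 2 NaOH → Na2C2O4 + 2 H2O
n(NaOH) per titration = 0.02021 × 0.04046 = 8.177 × 10^-4 mol
From the 1:2 ratio, n(H2C2O4) in each aliquot = 1/2 × 8.177 × 10^-4 = 4.088 × 10^-4 mol
n(H2C2O4) in the whole flask = 4.088 × 10^-4 × 200.0/10.00 = 8.177 × 10^-3 mol
mass of H2C2O4 = 8.177 × 10^-3 × 90.03 = 0.7362 g
% H2C2O4 = 0.7362 / 0.8205 × 100 = 89.72 %

89.72 %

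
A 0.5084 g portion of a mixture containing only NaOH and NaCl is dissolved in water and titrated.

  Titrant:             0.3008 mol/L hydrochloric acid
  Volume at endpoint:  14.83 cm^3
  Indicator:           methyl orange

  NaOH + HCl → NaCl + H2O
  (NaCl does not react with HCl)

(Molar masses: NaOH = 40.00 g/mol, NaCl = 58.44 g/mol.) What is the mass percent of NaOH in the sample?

35.10 %

n(HCl) = 0.01483 × 0.3008 = 4.461 × 10^-3 mol
Let x = n(NaOH), y = n(NaCl).
Titrant: 1x = 4.461 × 10^-3;  mass: 40.00x + 58.44y = 0.5084
Solving, x = 4.461 × 10^-3 mol, y = 5.646 × 10^-3 mol
mass of NaOH = 4.461 × 10^-3 × 40.00 = 0.1784 g
% NaOH = 0.1784 / 0.5084 × 100 = 35.10 %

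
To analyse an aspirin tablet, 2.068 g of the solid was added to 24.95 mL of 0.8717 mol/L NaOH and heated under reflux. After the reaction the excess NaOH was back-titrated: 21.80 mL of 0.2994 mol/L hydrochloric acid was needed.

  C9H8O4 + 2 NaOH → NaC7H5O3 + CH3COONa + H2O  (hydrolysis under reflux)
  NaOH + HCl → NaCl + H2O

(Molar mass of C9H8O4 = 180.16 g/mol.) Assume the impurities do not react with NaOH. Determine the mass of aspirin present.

n(NaOH) added = 0.02495 × 0.8717 = 0.02175 mol
n(HCl) used in back-titration = 0.02180 × 0.2994 = 6.527 × 10^-3 mol
n(NaOH) left over = 6.527 × 10^-3 mol (1:1 ratio)
n(NaOH) consumed by analyte = 0.02175 − 6.527 × 10^-3 = 0.01522 mol
From the 1:2 ratio, n(C9H8O4) = 1/2 × 0.01522 = 7.611 × 10^-3 mol
mass of C9H8O4 = 7.611 × 10^-3 × 180.16 = 1.371 g

1.371 g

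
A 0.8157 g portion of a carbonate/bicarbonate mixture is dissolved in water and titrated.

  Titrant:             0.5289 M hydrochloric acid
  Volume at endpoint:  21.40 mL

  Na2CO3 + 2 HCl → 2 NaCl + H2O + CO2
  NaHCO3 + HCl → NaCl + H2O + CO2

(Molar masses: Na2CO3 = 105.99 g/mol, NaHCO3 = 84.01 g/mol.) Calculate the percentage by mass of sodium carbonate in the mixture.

n(HCl) = 0.02140 × 0.5289 = 0.01132 mol
Let x = n(Na2CO3), y = n(NaHCO3).
Titrant: 2x + 1y = 0.01132;  mass: 105.99x + 84.01y = 0.8157
Solving, x = 2.179 × 10^-3 mol, y = 6.960 × 10^-3 mol
mass of Na2CO3 = 2.179 × 10^-3 × 105.99 = 0.2310 g
% Na2CO3 = 0.2310 / 0.8157 × 100 = 28.31 %

28.31 %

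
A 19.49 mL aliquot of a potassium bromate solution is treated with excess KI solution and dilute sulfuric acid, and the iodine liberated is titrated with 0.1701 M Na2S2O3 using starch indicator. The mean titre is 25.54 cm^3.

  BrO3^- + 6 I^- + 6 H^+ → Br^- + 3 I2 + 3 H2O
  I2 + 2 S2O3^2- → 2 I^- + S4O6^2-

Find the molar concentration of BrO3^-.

0.03715 M

n(S2O3^2-) = 0.02554 × 0.1701 = 4.344 × 10^-3 mol
n(I2) = n(S2O3^2-)/2 = 2.172 × 10^-3 mol
From the 1:3 ratio, n(BrO3^-) in the aliquot = 1/3 × 2.172 × 10^-3 = 7.241 × 10^-4 mol
[BrO3^-] = 7.241 × 10^-4 / 0.01949 = 0.03715 mol/L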